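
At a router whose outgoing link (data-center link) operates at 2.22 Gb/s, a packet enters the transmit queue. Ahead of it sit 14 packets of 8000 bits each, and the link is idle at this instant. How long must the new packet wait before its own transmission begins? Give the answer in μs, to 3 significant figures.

Each queued packet: L/R = 8000/2220000000 = 3.6036 μs.
14 queued → 50.4505 μs.
Queuing delay = 50.5 μs.

50.5 μs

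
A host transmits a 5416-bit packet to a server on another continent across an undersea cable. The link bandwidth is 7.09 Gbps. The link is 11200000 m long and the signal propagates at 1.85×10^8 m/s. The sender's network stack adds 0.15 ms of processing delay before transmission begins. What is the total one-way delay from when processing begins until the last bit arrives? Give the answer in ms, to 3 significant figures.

60.7 ms

Transmission delay = L/R = 5416 / 7090000000 = 0.000763893 ms.
Propagation delay = d/s = 11200000 m / 185000000 m/s = 60.5405 ms.
Plus processing delay 0.15 ms = 0.15 ms.
Total = 60.7 ms.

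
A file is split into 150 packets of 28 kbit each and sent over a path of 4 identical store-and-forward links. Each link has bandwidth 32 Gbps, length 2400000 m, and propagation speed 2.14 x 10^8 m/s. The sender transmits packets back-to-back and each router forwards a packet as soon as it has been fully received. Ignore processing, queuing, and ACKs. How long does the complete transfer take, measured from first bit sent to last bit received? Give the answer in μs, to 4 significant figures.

Per-hop transmission t_tx = L/R = 28000/32000000000 = 0.875 μs.
Per-hop propagation t_prop = 2400000/214000000 = 11215 μs.
Pipeline fill: first packet needs 4·t_tx to clear all hops; remaining 149 packets each add one t_tx.
Total = (4+150-1)·t_tx + 4·t_prop = 153·0.875 + 4·11215 = 44990 μs.

44990 μs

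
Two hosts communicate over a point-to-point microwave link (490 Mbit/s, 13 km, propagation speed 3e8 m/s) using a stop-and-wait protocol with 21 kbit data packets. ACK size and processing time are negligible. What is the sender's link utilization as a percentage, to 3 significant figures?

t_tx = L/R = 21000/490000000 = 4.28571e-05 s.
t_prop = 13000/300000000 = 4.33333e-05 s; RTT = 8.66667e-05 s.
Cycle = t_tx + RTT = 0.000129524 s.
Utilization = t_tx / cycle = 4.28571e-05/0.000129524 = 33.1 %.

33.1 %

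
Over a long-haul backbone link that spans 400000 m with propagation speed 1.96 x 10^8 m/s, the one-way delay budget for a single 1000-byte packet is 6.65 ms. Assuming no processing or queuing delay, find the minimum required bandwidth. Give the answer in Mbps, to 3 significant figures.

L = 8000 bits.
Propagation delay = 400000 / 196000000 = 2.04082 ms.
Transmission budget = 6.65 − 2.04082 = 4.60918 ms.
R ≥ L / t_tx = 8000 bits / 0.00460918 s = 1.74 Mbps.

1.74 Mbps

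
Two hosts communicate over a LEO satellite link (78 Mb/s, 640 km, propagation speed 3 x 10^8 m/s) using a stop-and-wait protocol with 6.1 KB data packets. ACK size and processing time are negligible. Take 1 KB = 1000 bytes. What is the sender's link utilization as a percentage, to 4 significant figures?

12.79 %

t_tx = L/R = 48800/78000000 = 0.000625641 s.
t_prop = 640000/300000000 = 0.00213333 s; RTT = 0.00426667 s.
Cycle = t_tx + RTT = 0.00489231 s.
Utilization = t_tx / cycle = 0.000625641/0.00489231 = 12.79 %.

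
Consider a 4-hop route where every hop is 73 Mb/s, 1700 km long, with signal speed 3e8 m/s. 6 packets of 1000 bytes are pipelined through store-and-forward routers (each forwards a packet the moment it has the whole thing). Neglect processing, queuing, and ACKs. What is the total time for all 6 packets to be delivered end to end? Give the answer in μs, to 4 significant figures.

Per-hop transmission t_tx = L/R = 8000/73000000 = 109.589 μs.
Per-hop propagation t_prop = 1700000/300000000 = 5666.67 μs.
Pipeline fill: first packet needs 4·t_tx to clear all hops; remaining 5 packets each add one t_tx.
Total = (4+6-1)·t_tx + 4·t_prop = 9·109.589 + 4·5666.67 = 23650 μs.

23650 μs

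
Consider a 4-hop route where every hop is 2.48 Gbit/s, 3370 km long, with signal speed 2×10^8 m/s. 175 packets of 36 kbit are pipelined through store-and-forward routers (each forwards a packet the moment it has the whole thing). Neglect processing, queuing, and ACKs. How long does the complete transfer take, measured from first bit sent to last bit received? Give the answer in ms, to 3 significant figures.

70.0 ms

Per-hop transmission t_tx = L/R = 36000/2480000000 = 0.0145161 ms.
Per-hop propagation t_prop = 3370000/200000000 = 16.85 ms.
Pipeline fill: first packet needs 4·t_tx to clear all hops; remaining 174 packets each add one t_tx.
Total = (4+175-1)·t_tx + 4·t_prop = 178·0.0145161 + 4·16.85 = 70.0 ms.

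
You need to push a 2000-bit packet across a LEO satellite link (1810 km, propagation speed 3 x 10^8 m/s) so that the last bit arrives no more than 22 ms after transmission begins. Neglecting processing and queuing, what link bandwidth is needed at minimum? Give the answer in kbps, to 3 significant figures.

125 kbps

Propagation delay = 1810000 / 300000000 = 6.03333 ms.
Transmission budget = 22 − 6.03333 = 15.9667 ms.
R ≥ L / t_tx = 2000 bits / 0.0159667 s = 125 kbps.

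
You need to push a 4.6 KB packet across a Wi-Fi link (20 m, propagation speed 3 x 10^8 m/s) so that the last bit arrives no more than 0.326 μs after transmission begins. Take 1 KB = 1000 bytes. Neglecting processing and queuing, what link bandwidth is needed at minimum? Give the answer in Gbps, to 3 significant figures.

L = 36800 bits.
Propagation delay = 20 / 300000000 = 0.0666667 μs.
Transmission budget = 0.326 − 0.0666667 = 0.259333 μs.
R ≥ L / t_tx = 36800 bits / 2.59333e-07 s = 142 Gbps.

142 Gbps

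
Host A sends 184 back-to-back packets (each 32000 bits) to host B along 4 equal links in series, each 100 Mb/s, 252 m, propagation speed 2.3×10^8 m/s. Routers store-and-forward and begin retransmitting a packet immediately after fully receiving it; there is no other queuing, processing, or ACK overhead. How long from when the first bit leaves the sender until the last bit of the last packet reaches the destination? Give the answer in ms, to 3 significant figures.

Per-hop transmission t_tx = L/R = 32000/100000000 = 0.32 ms.
Per-hop propagation t_prop = 252/2.3e+08 = 0.00109565 ms.
Pipeline fill: first packet needs 4·t_tx to clear all hops; remaining 183 packets each add one t_tx.
Total = (4+184-1)·t_tx + 4·t_prop = 187·0.32 + 4·0.00109565 = 59.8 ms.

59.8 ms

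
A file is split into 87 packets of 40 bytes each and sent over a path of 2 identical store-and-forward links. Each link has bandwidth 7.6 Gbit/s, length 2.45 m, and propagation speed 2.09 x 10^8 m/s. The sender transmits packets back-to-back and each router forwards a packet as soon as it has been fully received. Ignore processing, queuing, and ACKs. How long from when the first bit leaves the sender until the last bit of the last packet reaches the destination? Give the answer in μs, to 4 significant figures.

3.729 μs

Per-hop transmission t_tx = L/R = 320/7600000000 = 0.0421053 μs.
Per-hop propagation t_prop = 2.45/209000000 = 0.0117225 μs.
Pipeline fill: first packet needs 2·t_tx to clear all hops; remaining 86 packets each add one t_tx.
Total = (2+87-1)·t_tx + 2·t_prop = 88·0.0421053 + 2·0.0117225 = 3.729 μs.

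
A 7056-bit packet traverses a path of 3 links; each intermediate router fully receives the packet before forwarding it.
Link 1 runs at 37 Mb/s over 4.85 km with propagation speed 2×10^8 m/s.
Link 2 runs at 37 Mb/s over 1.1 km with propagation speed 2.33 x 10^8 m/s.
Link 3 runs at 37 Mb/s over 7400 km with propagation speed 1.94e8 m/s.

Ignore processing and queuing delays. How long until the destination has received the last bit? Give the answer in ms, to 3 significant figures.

Transmission delay per hop = L/R = 7056/37000000 = 0.190703 ms; 3 hops → 0.572108 ms.
Propagation delays (d/s per hop): 0.02425, 0.00472103, 38.1443 ms; sum = 38.1733 ms.
End-to-end = 38.7 ms.

38.7 ms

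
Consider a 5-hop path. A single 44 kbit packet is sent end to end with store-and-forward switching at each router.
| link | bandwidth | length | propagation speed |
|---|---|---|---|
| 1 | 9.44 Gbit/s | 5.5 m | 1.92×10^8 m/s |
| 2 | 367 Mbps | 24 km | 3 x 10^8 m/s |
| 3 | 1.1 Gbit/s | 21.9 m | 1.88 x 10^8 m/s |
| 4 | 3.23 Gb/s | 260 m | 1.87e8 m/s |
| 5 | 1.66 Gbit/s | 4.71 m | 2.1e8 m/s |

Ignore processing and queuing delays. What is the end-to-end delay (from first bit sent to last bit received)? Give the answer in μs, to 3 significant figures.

286 μs

L = 44000 bits.
Transmission delays (L/R per hop): 4.66102, 119.891, 40, 13.6223, 26.506 μs; sum = 204.68 μs.
Propagation delays (d/s per hop): 0.0286458, 80, 0.116489, 1.39037, 0.0224286 μs; sum = 81.5579 μs.
End-to-end = 286 μs.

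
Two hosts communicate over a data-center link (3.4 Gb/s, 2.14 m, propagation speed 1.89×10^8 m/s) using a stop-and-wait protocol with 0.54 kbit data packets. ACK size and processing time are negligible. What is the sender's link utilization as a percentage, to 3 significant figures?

t_tx = L/R = 540/3400000000 = 1.58824e-07 s.
t_prop = 2.14/189000000 = 1.13228e-08 s; RTT = 2.26455e-08 s.
Cycle = t_tx + RTT = 1.81469e-07 s.
Utilization = t_tx / cycle = 1.58824e-07/1.81469e-07 = 87.5 %.

87.5 %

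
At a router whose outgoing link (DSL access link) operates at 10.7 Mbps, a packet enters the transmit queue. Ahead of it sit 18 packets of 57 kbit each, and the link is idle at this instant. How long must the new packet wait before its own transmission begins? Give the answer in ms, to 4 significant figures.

95.89 ms

Each queued packet: L/R = 57000/10700000 = 5.3271 ms.
18 queued → 95.8879 ms.
Queuing delay = 95.89 ms.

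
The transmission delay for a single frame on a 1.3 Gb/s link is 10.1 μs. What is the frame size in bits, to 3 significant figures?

13100 bits

L = R × t_tx = 1300000000 b/s × 1.01e-05 s = 13130 bits.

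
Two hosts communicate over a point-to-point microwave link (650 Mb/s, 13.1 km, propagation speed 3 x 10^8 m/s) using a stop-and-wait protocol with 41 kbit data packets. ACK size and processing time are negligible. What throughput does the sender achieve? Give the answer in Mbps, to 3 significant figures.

273 Mbps

t_tx = L/R = 41000/650000000 = 6.30769e-05 s.
t_prop = 13100/300000000 = 4.36667e-05 s; RTT = 8.73333e-05 s.
Cycle = t_tx + RTT = 0.00015041 s.
Throughput = L / cycle = 41000 / 0.00015041 = 273 Mbps.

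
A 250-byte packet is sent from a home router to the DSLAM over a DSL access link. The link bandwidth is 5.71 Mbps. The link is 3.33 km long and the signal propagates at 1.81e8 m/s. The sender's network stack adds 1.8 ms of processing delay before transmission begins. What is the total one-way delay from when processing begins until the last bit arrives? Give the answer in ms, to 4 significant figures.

L = 250 × 8 = 2000 bits.
Transmission delay = L/R = 2000 / 5710000 = 0.350263 ms.
Propagation delay = d/s = 3330 m / 181000000 m/s = 0.0183978 ms.
Plus processing delay 1.8 ms = 1.8 ms.
Total = 2.169 ms.

2.169 ms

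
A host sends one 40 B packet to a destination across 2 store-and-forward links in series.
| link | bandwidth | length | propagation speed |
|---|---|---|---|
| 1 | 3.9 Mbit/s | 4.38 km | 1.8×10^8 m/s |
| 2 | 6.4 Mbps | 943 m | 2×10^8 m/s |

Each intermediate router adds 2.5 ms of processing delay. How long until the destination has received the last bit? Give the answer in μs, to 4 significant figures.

L = 40 × 8 = 320 bits.
Transmission delays (L/R per hop): 82.0513, 50 μs; sum = 132.051 μs.
Propagation delays (d/s per hop): 24.3333, 4.715 μs; sum = 29.0483 μs.
Processing at 1 router(s): 1 × 2.5 ms = 2500 μs.
End-to-end = 2661 μs.

2661 μs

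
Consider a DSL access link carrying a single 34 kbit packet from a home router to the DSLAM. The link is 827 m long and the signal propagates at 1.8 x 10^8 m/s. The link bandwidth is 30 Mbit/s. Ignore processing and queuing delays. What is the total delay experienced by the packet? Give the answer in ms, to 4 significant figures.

L = 34000 bits.
Transmission delay = L/R = 34000 / 30000000 = 1.13333 ms.
Propagation delay = d/s = 827 m / 180000000 m/s = 0.00459444 ms.
Total = 1.138 ms.

1.138 ms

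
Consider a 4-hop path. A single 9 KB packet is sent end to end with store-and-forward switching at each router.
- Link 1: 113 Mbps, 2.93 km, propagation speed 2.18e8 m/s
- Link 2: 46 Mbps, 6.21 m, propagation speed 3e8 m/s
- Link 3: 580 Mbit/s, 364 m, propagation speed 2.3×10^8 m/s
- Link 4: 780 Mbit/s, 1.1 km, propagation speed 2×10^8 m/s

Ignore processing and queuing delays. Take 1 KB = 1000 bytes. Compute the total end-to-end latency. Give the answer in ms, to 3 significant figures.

2.44 ms

L = 72000 bits.
Transmission delays (L/R per hop): 0.637168, 1.56522, 0.124138, 0.0923077 ms; sum = 2.41883 ms.
Propagation delays (d/s per hop): 0.0134404, 2.07e-05, 0.00158261, 0.0055 ms; sum = 0.0205437 ms.
End-to-end = 2.44 ms.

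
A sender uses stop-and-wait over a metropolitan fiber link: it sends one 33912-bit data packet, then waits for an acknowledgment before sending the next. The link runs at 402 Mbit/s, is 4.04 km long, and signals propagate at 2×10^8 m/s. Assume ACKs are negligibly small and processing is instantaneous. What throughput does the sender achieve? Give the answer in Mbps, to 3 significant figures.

272 Mbps

t_tx = L/R = 33912/402000000 = 8.43582e-05 s.
t_prop = 4040/200000000 = 2.02e-05 s; RTT = 4.04e-05 s.
Cycle = t_tx + RTT = 0.000124758 s.
Throughput = L / cycle = 33912 / 0.000124758 = 272 Mbps.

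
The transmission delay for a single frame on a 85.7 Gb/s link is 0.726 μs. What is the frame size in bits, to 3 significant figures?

L = R × t_tx = 85700000000 b/s × 7.26e-07 s = 62218.2 bits.

62200 bits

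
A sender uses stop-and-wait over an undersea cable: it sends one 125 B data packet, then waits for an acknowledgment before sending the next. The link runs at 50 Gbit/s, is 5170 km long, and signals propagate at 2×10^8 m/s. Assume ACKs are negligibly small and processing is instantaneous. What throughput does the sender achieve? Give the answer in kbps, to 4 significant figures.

19.34 kbps

t_tx = L/R = 1000/50000000000 = 2e-08 s.
t_prop = 5170000/200000000 = 0.02585 s; RTT = 0.0517 s.
Cycle = t_tx + RTT = 0.0517 s.
Throughput = L / cycle = 1000 / 0.0517 = 19.34 kbps.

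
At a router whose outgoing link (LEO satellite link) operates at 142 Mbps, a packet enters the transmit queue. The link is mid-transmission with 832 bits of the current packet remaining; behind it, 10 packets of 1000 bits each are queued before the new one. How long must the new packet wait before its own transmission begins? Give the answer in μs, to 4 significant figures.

76.28 μs

Each queued packet: L/R = 1000/142000000 = 7.04225 μs.
10 queued → 70.4225 μs.
Plus remaining 832 bits of current packet: 5.85915 μs.
Queuing delay = 76.28 μs.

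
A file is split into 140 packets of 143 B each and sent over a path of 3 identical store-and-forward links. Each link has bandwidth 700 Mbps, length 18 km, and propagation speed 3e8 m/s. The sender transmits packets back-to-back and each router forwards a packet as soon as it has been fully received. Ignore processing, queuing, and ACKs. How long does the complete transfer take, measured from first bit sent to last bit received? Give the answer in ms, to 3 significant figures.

Per-hop transmission t_tx = L/R = 1144/700000000 = 0.00163429 ms.
Per-hop propagation t_prop = 18000/300000000 = 0.06 ms.
Pipeline fill: first packet needs 3·t_tx to clear all hops; remaining 139 packets each add one t_tx.
Total = (3+140-1)·t_tx + 3·t_prop = 142·0.00163429 + 3·0.06 = 0.412 ms.

0.412 ms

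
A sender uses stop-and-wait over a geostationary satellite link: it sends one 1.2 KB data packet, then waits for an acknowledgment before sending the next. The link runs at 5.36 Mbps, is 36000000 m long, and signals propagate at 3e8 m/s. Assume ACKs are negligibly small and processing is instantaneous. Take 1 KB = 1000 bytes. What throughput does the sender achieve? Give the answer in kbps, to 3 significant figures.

39.7 kbps

t_tx = L/R = 9600/5360000 = 0.00179104 s.
t_prop = 36000000/300000000 = 0.12 s; RTT = 0.24 s.
Cycle = t_tx + RTT = 0.241791 s.
Throughput = L / cycle = 9600 / 0.241791 = 39.7 kbps.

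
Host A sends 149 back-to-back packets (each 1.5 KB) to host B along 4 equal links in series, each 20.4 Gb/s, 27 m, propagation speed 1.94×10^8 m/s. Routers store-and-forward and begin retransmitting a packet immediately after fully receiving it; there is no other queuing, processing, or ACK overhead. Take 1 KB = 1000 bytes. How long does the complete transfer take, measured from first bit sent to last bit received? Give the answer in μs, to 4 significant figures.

Per-hop transmission t_tx = L/R = 12000/20400000000 = 0.588235 μs.
Per-hop propagation t_prop = 27/194000000 = 0.139175 μs.
Pipeline fill: first packet needs 4·t_tx to clear all hops; remaining 148 packets each add one t_tx.
Total = (4+149-1)·t_tx + 4·t_prop = 152·0.588235 + 4·0.139175 = 89.97 μs.

89.97 μs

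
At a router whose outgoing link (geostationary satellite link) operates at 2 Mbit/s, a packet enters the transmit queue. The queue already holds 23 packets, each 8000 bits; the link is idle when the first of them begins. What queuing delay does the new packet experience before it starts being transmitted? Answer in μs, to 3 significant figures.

92000 μs

Each queued packet: L/R = 8000/2000000 = 4000 μs.
23 queued → 92000 μs.
Queuing delay = 92000 μs.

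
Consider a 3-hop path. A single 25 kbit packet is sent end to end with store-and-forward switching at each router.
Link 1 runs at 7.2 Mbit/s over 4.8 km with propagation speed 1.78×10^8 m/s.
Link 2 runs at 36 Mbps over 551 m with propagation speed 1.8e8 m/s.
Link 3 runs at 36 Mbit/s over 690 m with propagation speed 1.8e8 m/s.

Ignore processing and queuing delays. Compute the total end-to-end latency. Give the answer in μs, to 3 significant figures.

4890 μs

L = 25000 bits.
Transmission delays (L/R per hop): 3472.22, 694.444, 694.444 μs; sum = 4861.11 μs.
Propagation delays (d/s per hop): 26.9663, 3.06111, 3.83333 μs; sum = 33.8607 μs.
End-to-end = 4890 μs.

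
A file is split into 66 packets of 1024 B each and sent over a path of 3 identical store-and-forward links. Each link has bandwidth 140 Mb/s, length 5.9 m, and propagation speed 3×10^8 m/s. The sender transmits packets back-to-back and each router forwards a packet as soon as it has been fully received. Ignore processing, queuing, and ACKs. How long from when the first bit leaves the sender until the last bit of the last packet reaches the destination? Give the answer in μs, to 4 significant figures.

3979 μs

Per-hop transmission t_tx = L/R = 8192/140000000 = 58.5143 μs.
Per-hop propagation t_prop = 5.9/300000000 = 0.0196667 μs.
Pipeline fill: first packet needs 3·t_tx to clear all hops; remaining 65 packets each add one t_tx.
Total = (3+66-1)·t_tx + 3·t_prop = 68·58.5143 + 3·0.0196667 = 3979 μs.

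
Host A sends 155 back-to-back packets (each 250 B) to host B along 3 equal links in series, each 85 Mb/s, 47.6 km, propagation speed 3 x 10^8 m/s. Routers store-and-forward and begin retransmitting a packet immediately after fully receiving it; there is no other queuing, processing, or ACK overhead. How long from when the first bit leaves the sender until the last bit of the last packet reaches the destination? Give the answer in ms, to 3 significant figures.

4.17 ms

Per-hop transmission t_tx = L/R = 2000/85000000 = 0.0235294 ms.
Per-hop propagation t_prop = 47600/300000000 = 0.158667 ms.
Pipeline fill: first packet needs 3·t_tx to clear all hops; remaining 154 packets each add one t_tx.
Total = (3+155-1)·t_tx + 3·t_prop = 157·0.0235294 + 3·0.158667 = 4.17 ms.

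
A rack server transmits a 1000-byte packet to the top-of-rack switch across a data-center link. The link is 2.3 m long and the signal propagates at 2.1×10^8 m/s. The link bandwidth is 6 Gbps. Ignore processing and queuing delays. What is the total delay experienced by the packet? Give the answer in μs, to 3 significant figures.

L = 1000 × 8 = 8000 bits.
Transmission delay = L/R = 8000 / 6000000000 = 1.33333 μs.
Propagation delay = d/s = 2.3 m / 210000000 m/s = 0.0109524 μs.
Total = 1.34 μs.

1.34 μs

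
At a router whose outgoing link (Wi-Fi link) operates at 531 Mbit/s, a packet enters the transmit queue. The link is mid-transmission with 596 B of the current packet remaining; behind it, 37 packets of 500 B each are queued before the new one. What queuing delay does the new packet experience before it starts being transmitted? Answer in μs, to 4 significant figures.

287.7 μs

Each queued packet: L/R = 4000/531000000 = 7.53296 μs.
37 queued → 278.719 μs.
Plus remaining 4768 bits of current packet: 8.97928 μs.
Queuing delay = 287.7 μs.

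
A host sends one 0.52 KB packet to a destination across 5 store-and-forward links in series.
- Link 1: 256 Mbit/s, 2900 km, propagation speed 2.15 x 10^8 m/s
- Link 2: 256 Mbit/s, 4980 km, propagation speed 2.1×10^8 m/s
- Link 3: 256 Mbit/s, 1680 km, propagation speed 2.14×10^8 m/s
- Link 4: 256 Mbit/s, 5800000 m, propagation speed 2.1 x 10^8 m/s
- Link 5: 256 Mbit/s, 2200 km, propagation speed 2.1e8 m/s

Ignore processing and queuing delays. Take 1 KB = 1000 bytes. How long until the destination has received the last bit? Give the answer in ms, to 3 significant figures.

83.2 ms

L = 4160 bits.
Transmission delay per hop = L/R = 4160/256000000 = 0.01625 ms; 5 hops → 0.08125 ms.
Propagation delays (d/s per hop): 13.4884, 23.7143, 7.85047, 27.619, 10.4762 ms; sum = 83.1484 ms.
End-to-end = 83.2 ms.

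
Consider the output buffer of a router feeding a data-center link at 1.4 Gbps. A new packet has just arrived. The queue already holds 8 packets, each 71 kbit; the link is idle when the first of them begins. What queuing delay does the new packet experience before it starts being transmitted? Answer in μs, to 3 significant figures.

Each queued packet: L/R = 71000/1400000000 = 50.7143 μs.
8 queued → 405.714 μs.
Queuing delay = 406 μs.

406 μs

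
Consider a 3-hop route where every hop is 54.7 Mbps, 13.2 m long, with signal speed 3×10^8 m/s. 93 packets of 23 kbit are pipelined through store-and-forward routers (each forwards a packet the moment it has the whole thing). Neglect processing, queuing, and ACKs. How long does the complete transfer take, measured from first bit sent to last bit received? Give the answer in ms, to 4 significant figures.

39.95 ms

Per-hop transmission t_tx = L/R = 23000/54700000 = 0.420475 ms.
Per-hop propagation t_prop = 13.2/300000000 = 4.4e-05 ms.
Pipeline fill: first packet needs 3·t_tx to clear all hops; remaining 92 packets each add one t_tx.
Total = (3+93-1)·t_tx + 3·t_prop = 95·0.420475 + 3·4.4e-05 = 39.95 ms.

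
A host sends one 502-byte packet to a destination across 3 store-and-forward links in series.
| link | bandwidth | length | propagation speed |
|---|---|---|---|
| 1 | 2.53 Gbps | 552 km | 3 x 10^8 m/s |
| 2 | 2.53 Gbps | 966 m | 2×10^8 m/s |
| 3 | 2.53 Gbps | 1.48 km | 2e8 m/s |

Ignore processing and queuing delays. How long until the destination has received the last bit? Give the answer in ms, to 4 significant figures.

L = 502 × 8 = 4016 bits.
Transmission delay per hop = L/R = 4016/2530000000 = 0.00158735 ms; 3 hops → 0.00476206 ms.
Propagation delays (d/s per hop): 1.84, 0.00483, 0.0074 ms; sum = 1.85223 ms.
End-to-end = 1.857 ms.

1.857 ms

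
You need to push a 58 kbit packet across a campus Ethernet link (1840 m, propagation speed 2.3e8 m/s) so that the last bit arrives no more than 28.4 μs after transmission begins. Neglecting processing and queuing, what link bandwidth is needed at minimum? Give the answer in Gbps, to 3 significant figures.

2.84 Gbps

Propagation delay = 1840 / 2.3e+08 = 8 μs.
Transmission budget = 28.4 − 8 = 20.4 μs.
R ≥ L / t_tx = 58000 bits / 2.04e-05 s = 2.84 Gbps.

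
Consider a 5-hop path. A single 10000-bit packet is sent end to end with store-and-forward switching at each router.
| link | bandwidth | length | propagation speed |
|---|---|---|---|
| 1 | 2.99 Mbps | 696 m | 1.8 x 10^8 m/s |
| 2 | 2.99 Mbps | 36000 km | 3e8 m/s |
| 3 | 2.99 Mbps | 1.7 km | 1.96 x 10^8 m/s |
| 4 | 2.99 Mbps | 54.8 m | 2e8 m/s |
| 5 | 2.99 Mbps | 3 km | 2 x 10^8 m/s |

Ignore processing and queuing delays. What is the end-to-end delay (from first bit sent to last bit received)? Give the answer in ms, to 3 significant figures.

137 ms

Transmission delay per hop = L/R = 10000/2990000 = 3.34448 ms; 5 hops → 16.7224 ms.
Propagation delays (d/s per hop): 0.00386667, 120, 0.00867347, 0.000274, 0.015 ms; sum = 120.028 ms.
End-to-end = 137 ms.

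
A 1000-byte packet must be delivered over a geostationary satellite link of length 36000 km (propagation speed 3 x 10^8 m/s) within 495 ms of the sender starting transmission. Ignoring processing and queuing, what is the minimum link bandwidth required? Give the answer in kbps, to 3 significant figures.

L = 8000 bits.
Propagation delay = 36000000 / 300000000 = 120 ms.
Transmission budget = 495 − 120 = 375 ms.
R ≥ L / t_tx = 8000 bits / 0.375 s = 21.3 kbps.

21.3 kbps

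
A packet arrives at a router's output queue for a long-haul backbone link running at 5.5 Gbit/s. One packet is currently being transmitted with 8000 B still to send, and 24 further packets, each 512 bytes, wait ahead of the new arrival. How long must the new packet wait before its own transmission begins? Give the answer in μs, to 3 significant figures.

Each queued packet: L/R = 4096/5500000000 = 0.744727 μs.
24 queued → 17.8735 μs.
Plus remaining 64000 bits of current packet: 11.6364 μs.
Queuing delay = 29.5 μs.

29.5 μs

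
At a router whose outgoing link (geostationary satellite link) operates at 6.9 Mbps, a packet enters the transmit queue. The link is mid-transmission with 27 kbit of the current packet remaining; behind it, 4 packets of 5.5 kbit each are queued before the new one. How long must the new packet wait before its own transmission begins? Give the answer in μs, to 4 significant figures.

Each queued packet: L/R = 5500/6900000 = 797.101 μs.
4 queued → 3188.41 μs.
Plus remaining 27000 bits of current packet: 3913.04 μs.
Queuing delay = 7101 μs.

7101 μs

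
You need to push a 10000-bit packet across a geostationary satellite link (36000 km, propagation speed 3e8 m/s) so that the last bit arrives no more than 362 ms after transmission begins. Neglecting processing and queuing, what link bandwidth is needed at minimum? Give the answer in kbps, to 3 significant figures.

Propagation delay = 36000000 / 300000000 = 120 ms.
Transmission budget = 362 − 120 = 242 ms.
R ≥ L / t_tx = 10000 bits / 0.242 s = 41.3 kbps.

41.3 kbps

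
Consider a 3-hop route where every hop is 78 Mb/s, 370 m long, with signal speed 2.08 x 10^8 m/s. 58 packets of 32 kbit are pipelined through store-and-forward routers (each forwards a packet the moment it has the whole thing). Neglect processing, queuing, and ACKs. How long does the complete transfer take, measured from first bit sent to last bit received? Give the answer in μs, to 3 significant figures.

24600 μs

Per-hop transmission t_tx = L/R = 32000/78000000 = 410.256 μs.
Per-hop propagation t_prop = 370/208000000 = 1.77885 μs.
Pipeline fill: first packet needs 3·t_tx to clear all hops; remaining 57 packets each add one t_tx.
Total = (3+58-1)·t_tx + 3·t_prop = 60·410.256 + 3·1.77885 = 24600 μs.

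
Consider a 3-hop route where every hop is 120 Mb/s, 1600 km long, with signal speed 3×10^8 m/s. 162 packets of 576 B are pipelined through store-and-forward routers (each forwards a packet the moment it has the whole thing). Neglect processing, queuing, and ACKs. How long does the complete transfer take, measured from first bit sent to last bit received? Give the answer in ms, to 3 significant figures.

22.3 ms

Per-hop transmission t_tx = L/R = 4608/120000000 = 0.0384 ms.
Per-hop propagation t_prop = 1600000/300000000 = 5.33333 ms.
Pipeline fill: first packet needs 3·t_tx to clear all hops; remaining 161 packets each add one t_tx.
Total = (3+162-1)·t_tx + 3·t_prop = 164·0.0384 + 3·5.33333 = 22.3 ms.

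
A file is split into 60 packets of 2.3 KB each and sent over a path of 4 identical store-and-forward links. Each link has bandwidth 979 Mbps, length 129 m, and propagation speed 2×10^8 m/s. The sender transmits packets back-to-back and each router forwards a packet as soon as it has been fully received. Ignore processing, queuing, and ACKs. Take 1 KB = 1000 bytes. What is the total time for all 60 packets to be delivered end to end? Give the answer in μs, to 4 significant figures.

Per-hop transmission t_tx = L/R = 18400/979000000 = 18.7947 μs.
Per-hop propagation t_prop = 129/200000000 = 0.645 μs.
Pipeline fill: first packet needs 4·t_tx to clear all hops; remaining 59 packets each add one t_tx.
Total = (4+60-1)·t_tx + 4·t_prop = 63·18.7947 + 4·0.645 = 1187 μs.

1187 μs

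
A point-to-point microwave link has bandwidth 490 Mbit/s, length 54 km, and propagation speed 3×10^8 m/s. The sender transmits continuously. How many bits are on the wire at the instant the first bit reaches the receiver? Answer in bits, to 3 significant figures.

88200 bits

Propagation delay = 54000 / 300000000 = 0.00018 s.
BDP = R × t_prop = 490000000 × 0.00018 = 88200 bits.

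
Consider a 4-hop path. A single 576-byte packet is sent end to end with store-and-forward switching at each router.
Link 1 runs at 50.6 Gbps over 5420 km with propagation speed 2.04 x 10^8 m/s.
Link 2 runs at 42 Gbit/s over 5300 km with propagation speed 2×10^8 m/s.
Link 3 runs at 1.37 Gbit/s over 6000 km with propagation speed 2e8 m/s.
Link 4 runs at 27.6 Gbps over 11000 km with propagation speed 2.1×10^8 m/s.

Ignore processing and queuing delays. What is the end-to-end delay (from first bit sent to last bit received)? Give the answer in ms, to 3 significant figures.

L = 576 × 8 = 4608 bits.
Transmission delays (L/R per hop): 9.10672e-05, 0.000109714, 0.0033635, 0.000166957 ms; sum = 0.00373124 ms.
Propagation delays (d/s per hop): 26.5686, 26.5, 30, 52.381 ms; sum = 135.45 ms.
End-to-end = 135 ms.

135 ms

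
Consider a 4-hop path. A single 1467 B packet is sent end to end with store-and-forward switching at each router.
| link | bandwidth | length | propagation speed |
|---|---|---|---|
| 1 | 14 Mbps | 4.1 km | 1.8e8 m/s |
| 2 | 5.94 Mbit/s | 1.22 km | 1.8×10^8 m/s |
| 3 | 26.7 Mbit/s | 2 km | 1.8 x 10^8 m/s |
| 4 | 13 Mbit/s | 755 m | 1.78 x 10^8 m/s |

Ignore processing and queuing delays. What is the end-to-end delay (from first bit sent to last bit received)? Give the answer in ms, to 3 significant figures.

4.20 ms

L = 1467 × 8 = 11736 bits.
Transmission delays (L/R per hop): 0.838286, 1.97576, 0.439551, 0.902769 ms; sum = 4.15636 ms.
Propagation delays (d/s per hop): 0.0227778, 0.00677778, 0.0111111, 0.00424157 ms; sum = 0.0449082 ms.
End-to-end = 4.20 ms.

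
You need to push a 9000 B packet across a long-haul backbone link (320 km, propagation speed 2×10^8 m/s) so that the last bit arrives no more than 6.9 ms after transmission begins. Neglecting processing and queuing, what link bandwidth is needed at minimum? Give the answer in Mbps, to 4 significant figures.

13.58 Mbps

L = 72000 bits.
Propagation delay = 320000 / 200000000 = 1.6 ms.
Transmission budget = 6.9 − 1.6 = 5.3 ms.
R ≥ L / t_tx = 72000 bits / 0.0053 s = 13.58 Mbps.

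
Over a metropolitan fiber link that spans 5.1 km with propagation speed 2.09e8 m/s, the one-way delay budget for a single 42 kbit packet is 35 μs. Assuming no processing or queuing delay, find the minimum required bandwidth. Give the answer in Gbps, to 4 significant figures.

Propagation delay = 5100 / 209000000 = 24.4019 μs.
Transmission budget = 35 − 24.4019 = 10.5981 μs.
R ≥ L / t_tx = 42000 bits / 1.05981e-05 s = 3.963 Gbps.

3.963 Gbps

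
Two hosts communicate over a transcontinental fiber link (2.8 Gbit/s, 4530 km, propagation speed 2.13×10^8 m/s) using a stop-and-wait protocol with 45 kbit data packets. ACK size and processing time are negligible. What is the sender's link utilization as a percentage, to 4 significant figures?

0.03777 %

t_tx = L/R = 45000/2800000000 = 1.60714e-05 s.
t_prop = 4530000/213000000 = 0.0212676 s; RTT = 0.0425352 s.
Cycle = t_tx + RTT = 0.0425513 s.
Utilization = t_tx / cycle = 1.60714e-05/0.0425513 = 0.03777 %.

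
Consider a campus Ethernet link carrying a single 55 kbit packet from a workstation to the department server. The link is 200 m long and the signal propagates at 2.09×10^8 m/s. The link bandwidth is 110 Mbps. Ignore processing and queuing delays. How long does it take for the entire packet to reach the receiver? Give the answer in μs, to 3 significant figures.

L = 55000 bits.
Transmission delay = L/R = 55000 / 110000000 = 500 μs.
Propagation delay = d/s = 200 m / 209000000 m/s = 0.956938 μs.
Total = 501 μs.

501 μs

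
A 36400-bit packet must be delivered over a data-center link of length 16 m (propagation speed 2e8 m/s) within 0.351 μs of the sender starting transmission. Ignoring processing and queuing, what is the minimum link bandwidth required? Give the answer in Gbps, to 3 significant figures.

Propagation delay = 16 / 200000000 = 0.08 μs.
Transmission budget = 0.351 − 0.08 = 0.271 μs.
R ≥ L / t_tx = 36400 bits / 2.71e-07 s = 134 Gbps.

134 Gbps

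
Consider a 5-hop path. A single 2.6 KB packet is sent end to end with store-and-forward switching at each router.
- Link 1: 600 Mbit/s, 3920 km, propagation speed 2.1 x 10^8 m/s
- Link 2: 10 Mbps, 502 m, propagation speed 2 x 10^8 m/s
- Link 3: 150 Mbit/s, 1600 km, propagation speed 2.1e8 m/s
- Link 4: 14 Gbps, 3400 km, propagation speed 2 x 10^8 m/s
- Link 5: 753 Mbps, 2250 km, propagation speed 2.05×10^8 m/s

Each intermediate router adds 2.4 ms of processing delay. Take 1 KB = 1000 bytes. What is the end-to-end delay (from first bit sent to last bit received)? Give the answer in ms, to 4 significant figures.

L = 20800 bits.
Transmission delays (L/R per hop): 0.0346667, 2.08, 0.138667, 0.00148571, 0.0276228 ms; sum = 2.28244 ms.
Propagation delays (d/s per hop): 18.6667, 0.00251, 7.61905, 17, 10.9756 ms; sum = 54.2638 ms.
Processing at 4 router(s): 4 × 2.4 ms = 9.6 ms.
End-to-end = 66.15 ms.

66.15 ms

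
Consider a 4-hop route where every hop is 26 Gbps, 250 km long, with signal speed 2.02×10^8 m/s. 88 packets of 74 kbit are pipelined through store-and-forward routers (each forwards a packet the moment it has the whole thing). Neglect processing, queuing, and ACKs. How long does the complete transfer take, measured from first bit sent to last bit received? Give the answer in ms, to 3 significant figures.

5.21 ms

Per-hop transmission t_tx = L/R = 74000/26000000000 = 0.00284615 ms.
Per-hop propagation t_prop = 250000/202000000 = 1.23762 ms.
Pipeline fill: first packet needs 4·t_tx to clear all hops; remaining 87 packets each add one t_tx.
Total = (4+88-1)·t_tx + 4·t_prop = 91·0.00284615 + 4·1.23762 = 5.21 ms.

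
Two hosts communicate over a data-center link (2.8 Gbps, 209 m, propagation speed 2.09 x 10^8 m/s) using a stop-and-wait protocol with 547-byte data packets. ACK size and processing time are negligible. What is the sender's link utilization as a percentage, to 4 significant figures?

43.87 %

t_tx = L/R = 4376/2800000000 = 1.56286e-06 s.
t_prop = 209/209000000 = 1e-06 s; RTT = 2e-06 s.
Cycle = t_tx + RTT = 3.56286e-06 s.
Utilization = t_tx / cycle = 1.56286e-06/3.56286e-06 = 43.87 %.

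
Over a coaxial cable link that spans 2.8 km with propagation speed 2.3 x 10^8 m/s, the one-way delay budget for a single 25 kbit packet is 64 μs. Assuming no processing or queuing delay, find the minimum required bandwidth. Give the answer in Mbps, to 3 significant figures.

Propagation delay = 2800 / 2.3e+08 = 12.1739 μs.
Transmission budget = 64 − 12.1739 = 51.8261 μs.
R ≥ L / t_tx = 25000 bits / 5.18261e-05 s = 482 Mbps.

482 Mbps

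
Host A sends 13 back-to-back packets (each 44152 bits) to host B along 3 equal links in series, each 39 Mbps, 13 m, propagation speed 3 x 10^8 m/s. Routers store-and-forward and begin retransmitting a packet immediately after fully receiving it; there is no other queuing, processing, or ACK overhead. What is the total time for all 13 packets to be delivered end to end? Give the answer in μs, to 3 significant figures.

17000 μs

Per-hop transmission t_tx = L/R = 44152/39000000 = 1132.1 μs.
Per-hop propagation t_prop = 13/300000000 = 0.0433333 μs.
Pipeline fill: first packet needs 3·t_tx to clear all hops; remaining 12 packets each add one t_tx.
Total = (3+13-1)·t_tx + 3·t_prop = 15·1132.1 + 3·0.0433333 = 17000 μs.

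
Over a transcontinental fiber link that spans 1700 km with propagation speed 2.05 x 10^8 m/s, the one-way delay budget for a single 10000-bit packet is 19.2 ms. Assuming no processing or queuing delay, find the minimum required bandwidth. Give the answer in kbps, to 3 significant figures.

917 kbps

Propagation delay = 1700000 / 2.05e+08 = 8.29268 ms.
Transmission budget = 19.2 − 8.29268 = 10.9073 ms.
R ≥ L / t_tx = 10000 bits / 0.0109073 s = 917 kbps.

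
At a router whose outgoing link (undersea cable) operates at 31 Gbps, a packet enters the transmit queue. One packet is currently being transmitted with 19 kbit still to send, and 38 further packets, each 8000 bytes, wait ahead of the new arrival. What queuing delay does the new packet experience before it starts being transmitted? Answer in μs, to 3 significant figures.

Each queued packet: L/R = 64000/31000000000 = 2.06452 μs.
38 queued → 78.4516 μs.
Plus remaining 19000 bits of current packet: 0.612903 μs.
Queuing delay = 79.1 μs.

79.1 μs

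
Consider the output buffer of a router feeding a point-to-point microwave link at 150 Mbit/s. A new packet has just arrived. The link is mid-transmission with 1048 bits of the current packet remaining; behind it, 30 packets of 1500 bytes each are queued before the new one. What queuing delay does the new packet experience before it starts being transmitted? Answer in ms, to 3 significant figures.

2.41 ms

Each queued packet: L/R = 12000/150000000 = 0.08 ms.
30 queued → 2.4 ms.
Plus remaining 1048 bits of current packet: 0.00698667 ms.
Queuing delay = 2.41 ms.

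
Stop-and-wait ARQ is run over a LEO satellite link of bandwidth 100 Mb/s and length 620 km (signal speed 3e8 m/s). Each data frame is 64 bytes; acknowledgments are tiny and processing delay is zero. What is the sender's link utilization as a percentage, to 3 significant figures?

0.124 %

t_tx = L/R = 512/100000000 = 5.12e-06 s.
t_prop = 620000/300000000 = 0.00206667 s; RTT = 0.00413333 s.
Cycle = t_tx + RTT = 0.00413845 s.
Utilization = t_tx / cycle = 5.12e-06/0.00413845 = 0.124 %.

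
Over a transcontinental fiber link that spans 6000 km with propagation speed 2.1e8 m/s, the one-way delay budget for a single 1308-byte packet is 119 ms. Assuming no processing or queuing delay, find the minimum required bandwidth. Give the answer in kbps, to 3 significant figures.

116 kbps

L = 10464 bits.
Propagation delay = 6000000 / 210000000 = 28.5714 ms.
Transmission budget = 119 − 28.5714 = 90.4286 ms.
R ≥ L / t_tx = 10464 bits / 0.0904286 s = 116 kbps.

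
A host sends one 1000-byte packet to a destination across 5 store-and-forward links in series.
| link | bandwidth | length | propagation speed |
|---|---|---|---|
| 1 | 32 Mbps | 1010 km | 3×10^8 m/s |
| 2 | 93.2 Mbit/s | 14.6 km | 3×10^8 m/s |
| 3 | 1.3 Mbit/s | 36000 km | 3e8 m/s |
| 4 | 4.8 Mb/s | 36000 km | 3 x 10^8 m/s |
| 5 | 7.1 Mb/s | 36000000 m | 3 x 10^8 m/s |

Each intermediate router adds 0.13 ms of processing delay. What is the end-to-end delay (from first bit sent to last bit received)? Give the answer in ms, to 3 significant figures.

L = 1000 × 8 = 8000 bits.
Transmission delays (L/R per hop): 0.25, 0.0858369, 6.15385, 1.66667, 1.12676 ms; sum = 9.28311 ms.
Propagation delays (d/s per hop): 3.36667, 0.0486667, 120, 120, 120 ms; sum = 363.415 ms.
Processing at 4 router(s): 4 × 0.13 ms = 0.52 ms.
End-to-end = 373 ms.

373 ms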